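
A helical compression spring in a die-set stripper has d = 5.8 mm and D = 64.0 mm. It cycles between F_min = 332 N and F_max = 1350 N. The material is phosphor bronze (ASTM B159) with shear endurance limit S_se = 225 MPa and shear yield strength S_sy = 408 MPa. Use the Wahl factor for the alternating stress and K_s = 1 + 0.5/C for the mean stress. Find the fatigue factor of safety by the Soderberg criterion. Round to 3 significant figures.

C = D/d = 64.0/5.8 = 11.0345; K_W = (4C−1)/(4C−4)+0.615/C = 1.1305; K_s = 1+0.5/C = 1.0453
F_a = (F_max−F_min)/2 = 509 N; F_m = (F_max+F_min)/2 = 841 N
τ_a = K_W·8F_aD/(πd³) = 1.1305 × 425.16 = 480.64 MPa
τ_m = K_s·8F_mD/(πd³) = 1.0453 × 702.48 = 734.31 MPa
Soderberg: 1/n_f = τ_a/S_se + τ_m/S_sy = 480.64/225 + 734.31/408 = 2.13616 + 1.79977 = 3.9359
n_f = 1/3.9359 = 0.2541

0.254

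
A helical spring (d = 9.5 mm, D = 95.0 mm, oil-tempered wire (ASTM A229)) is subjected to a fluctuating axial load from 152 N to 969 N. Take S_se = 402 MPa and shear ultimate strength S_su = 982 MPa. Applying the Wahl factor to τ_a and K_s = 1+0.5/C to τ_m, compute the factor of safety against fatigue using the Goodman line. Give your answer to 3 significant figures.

C = D/d = 95.0/9.5 = 10.0000; K_W = (4C−1)/(4C−4)+0.615/C = 1.1448; K_s = 1+0.5/C = 1.0500
F_a = (F_max−F_min)/2 = 408.5 N; F_m = (F_max+F_min)/2 = 560.5 N
τ_a = K_W·8F_aD/(πd³) = 1.1448 × 115.26 = 131.96 MPa
τ_m = K_s·8F_mD/(πd³) = 1.0500 × 158.15 = 166.06 MPa
Goodman: 1/n_f = τ_a/S_se + τ_m/S_su = 131.96/402 + 166.06/982 = 0.32825 + 0.16910 = 0.49735
n_f = 1/0.49735 = 2.011

2.01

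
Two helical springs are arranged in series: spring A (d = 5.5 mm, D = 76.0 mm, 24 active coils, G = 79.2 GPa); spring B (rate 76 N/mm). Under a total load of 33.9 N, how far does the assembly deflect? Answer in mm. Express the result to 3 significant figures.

39.9 mm

k_A = Gd⁴/(8D³N_a) = (79.2×10³)(5.5⁴)/(8·76.0³·24) = 0.85987 N/mm
Series: 1/k_eq = 1/0.85987 + 1/76 = 1.1761; k_eq = 0.85025 N/mm
δ = F/k_eq = 33.9/0.85025 = 39.871 mm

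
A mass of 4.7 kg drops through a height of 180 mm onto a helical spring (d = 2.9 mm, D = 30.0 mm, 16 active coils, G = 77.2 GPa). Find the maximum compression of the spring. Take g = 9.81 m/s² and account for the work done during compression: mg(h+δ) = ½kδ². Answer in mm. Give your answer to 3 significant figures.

136 mm

k = Gd⁴/(8D³N_a) = (77.2×10³)(2.9⁴)/(8·30.0³·16) = 1.5799 N/mm
W = mg = 4.7 × 9.81 = 46.107 N
½kδ² − Wδ − Wh = 0 → δ = (W + √(W² + 2kWh))/k
δ = (46.107 + √(2125.9 + 26224.4))/1.5799 = (46.107 + 168.38)/1.5799 = 135.75 mm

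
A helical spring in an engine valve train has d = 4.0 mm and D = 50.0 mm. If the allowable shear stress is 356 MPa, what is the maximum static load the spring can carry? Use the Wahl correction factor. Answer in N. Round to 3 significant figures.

C = D/d = 50.0/4.0 = 12.5000
K_W = (4C−1)/(4C−4) + 0.615/C = 49.000/46.000 + 0.0492 = 1.1144
τ_max = K·8FD/(πd³) → F_max = τ_allow·πd³/(8DK)
F_max = 356·π·4.0³/(8·50.0·1.1144) = 71578/445.77 = 160.57 N

161 N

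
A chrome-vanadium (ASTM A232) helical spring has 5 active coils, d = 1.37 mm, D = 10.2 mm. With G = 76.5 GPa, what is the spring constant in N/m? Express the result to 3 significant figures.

k = Gd⁴/(8D³N_a) = (76.5×10³ × 1.37⁴) / (8 × 10.2³ × 5)
  = 269491 / 42448.3 = 6.3487 N/mm = 6348.7 N/m

6350 N/m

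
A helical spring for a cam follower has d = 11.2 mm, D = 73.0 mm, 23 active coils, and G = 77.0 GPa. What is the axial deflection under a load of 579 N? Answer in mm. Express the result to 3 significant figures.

34.2 mm

k = Gd⁴/(8D³N_a) = (77.0×10³)(11.2⁴)/(8·73.0³·23) = 16.927 N/mm
δ = F/k = 579 / 16.927 = 34.206 mm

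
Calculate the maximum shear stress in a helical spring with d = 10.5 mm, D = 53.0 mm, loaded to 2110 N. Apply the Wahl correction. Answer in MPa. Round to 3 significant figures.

322 MPa

Spring index C = D/d = 53.0/10.5 = 5.0476
K_W = (4C−1)/(4C−4) + 0.615/C = 19.190/16.190 + 0.1218 = 1.3071
τ₀ = 8FD/(πd³) = 8·2110·53.0/(π·10.5³) = 894640/3636.8 = 246 MPa
τ_max = K·τ₀ = 1.3071 × 246 = 321.55 MPa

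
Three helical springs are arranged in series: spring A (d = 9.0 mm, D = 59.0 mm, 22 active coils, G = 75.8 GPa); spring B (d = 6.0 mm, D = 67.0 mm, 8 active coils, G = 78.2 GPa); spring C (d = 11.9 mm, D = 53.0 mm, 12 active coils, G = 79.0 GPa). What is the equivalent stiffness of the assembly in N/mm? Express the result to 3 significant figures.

3.68 N/mm

k_A = Gd⁴/(8D³N_a) = (75.8×10³)(9.0⁴)/(8·59.0³·22) = 13.758 N/mm
k_B = Gd⁴/(8D³N_a) = (78.2×10³)(6.0⁴)/(8·67.0³·8) = 5.2651 N/mm
k_C = Gd⁴/(8D³N_a) = (79.0×10³)(11.9⁴)/(8·53.0³·12) = 110.84 N/mm
Series: 1/k_eq = 1/13.758 + 1/5.2651 + 1/110.84 = 0.27163; k_eq = 3.6814 N/mm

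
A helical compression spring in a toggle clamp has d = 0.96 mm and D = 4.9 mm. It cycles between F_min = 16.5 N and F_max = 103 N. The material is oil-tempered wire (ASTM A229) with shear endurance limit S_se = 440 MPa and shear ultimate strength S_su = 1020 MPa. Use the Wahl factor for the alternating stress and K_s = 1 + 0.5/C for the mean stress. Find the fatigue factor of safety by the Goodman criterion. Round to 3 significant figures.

C = D/d = 4.9/0.96 = 5.1042; K_W = (4C−1)/(4C−4)+0.615/C = 1.3032; K_s = 1+0.5/C = 1.0980
F_a = (F_max−F_min)/2 = 43.25 N; F_m = (F_max+F_min)/2 = 59.75 N
τ_a = K_W·8F_aD/(πd³) = 1.3032 × 609.97 = 794.93 MPa
τ_m = K_s·8F_mD/(πd³) = 1.0980 × 842.68 = 925.22 MPa
Goodman: 1/n_f = τ_a/S_se + τ_m/S_su = 794.93/440 + 925.22/1020 = 1.80666 + 0.90708 = 2.7137
n_f = 1/2.7137 = 0.3685

0.368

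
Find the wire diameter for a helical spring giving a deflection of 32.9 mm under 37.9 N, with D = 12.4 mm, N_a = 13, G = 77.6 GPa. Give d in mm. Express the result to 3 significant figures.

1.31 mm

Required rate k = F/δ = 37.9/32.9 = 1.152 N/mm
d = (8D³N_a·k / G)^(1/4) = (8·12.4³·13·1.152 / (77.6×10³))^0.25
  = (2.9436)^0.25 = 1.3098 mm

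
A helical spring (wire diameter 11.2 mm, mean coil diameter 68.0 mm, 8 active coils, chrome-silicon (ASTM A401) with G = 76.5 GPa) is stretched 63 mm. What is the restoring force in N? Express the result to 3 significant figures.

3770 N

k = Gd⁴/(8D³N_a) = (76.5×10³)(11.2⁴)/(8·68.0³·8) = 59.817 N/mm
F = k·δ = 59.817 × 63 = 3768.5 N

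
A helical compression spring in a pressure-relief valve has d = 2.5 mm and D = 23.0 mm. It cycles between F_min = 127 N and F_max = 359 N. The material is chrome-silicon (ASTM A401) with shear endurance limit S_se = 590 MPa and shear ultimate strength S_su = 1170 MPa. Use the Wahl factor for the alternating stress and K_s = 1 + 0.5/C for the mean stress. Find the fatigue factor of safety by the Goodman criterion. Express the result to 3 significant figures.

C = D/d = 23.0/2.5 = 9.2000; K_W = (4C−1)/(4C−4)+0.615/C = 1.1583; K_s = 1+0.5/C = 1.0543
F_a = (F_max−F_min)/2 = 116 N; F_m = (F_max+F_min)/2 = 243 N
τ_a = K_W·8F_aD/(πd³) = 1.1583 × 434.82 = 503.65 MPa
τ_m = K_s·8F_mD/(πd³) = 1.0543 × 910.87 = 960.37 MPa
Goodman: 1/n_f = τ_a/S_se + τ_m/S_su = 503.65/590 + 960.37/1170 = 0.85365 + 0.82083 = 1.6745
n_f = 1/1.6745 = 0.5972

0.597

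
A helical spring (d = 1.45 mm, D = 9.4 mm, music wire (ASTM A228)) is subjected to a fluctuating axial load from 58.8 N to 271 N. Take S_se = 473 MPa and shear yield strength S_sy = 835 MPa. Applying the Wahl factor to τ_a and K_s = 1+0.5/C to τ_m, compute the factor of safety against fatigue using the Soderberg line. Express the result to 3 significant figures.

C = D/d = 9.4/1.45 = 6.4828; K_W = (4C−1)/(4C−4)+0.615/C = 1.2317; K_s = 1+0.5/C = 1.0771
F_a = (F_max−F_min)/2 = 106.1 N; F_m = (F_max+F_min)/2 = 164.9 N
τ_a = K_W·8F_aD/(πd³) = 1.2317 × 833.07 = 1026.1 MPa
τ_m = K_s·8F_mD/(πd³) = 1.0771 × 1294.7 = 1394.6 MPa
Soderberg: 1/n_f = τ_a/S_se + τ_m/S_sy = 1026.1/473 + 1394.6/835 = 2.16925 + 1.67019 = 3.8394
n_f = 1/3.8394 = 0.2605

0.260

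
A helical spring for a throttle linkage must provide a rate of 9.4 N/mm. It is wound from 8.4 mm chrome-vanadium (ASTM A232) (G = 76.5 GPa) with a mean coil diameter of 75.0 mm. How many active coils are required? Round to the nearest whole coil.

12

N_a = Gd⁴/(8D³k) = (76.5×10³ × 8.4⁴)/(8 × 75.0³ × 9.4)
    = 3.80872e+08 / 3.1725e+07 = 12.01 → 12 coils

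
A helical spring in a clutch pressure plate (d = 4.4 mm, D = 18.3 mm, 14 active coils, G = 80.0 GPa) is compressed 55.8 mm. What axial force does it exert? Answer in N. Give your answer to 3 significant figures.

k = Gd⁴/(8D³N_a) = (80.0×10³)(4.4⁴)/(8·18.3³·14) = 43.685 N/mm
F = k·δ = 43.685 × 55.8 = 2437.6 N

2440 N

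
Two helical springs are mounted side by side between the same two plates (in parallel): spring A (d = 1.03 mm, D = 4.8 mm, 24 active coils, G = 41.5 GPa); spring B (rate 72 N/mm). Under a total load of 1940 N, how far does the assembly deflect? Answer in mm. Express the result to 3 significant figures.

k_A = Gd⁴/(8D³N_a) = (41.5×10³)(1.03⁴)/(8·4.8³·24) = 2.1997 N/mm
Parallel: k_eq = 2.1997 + 72 = 74.2 N/mm
δ = F/k_eq = 1940/74.2 = 26.146 mm

26.1 mm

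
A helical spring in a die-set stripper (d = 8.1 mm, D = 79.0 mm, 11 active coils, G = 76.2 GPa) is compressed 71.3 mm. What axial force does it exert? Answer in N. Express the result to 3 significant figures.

539 N

k = Gd⁴/(8D³N_a) = (76.2×10³)(8.1⁴)/(8·79.0³·11) = 7.5602 N/mm
F = k·δ = 7.5602 × 71.3 = 539.04 N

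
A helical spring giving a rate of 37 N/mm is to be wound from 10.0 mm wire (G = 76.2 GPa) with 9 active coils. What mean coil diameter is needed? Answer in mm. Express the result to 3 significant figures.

65.9 mm

D = (Gd⁴/(8N_a·k))^(1/3) = (76.2×10³·10.0⁴/(8·9·37))^(1/3)
  = (286036)^(1/3) = 65.8881 mm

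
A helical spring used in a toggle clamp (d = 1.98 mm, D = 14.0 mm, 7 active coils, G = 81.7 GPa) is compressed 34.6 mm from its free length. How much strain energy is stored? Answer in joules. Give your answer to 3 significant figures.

4.89 J

k = Gd⁴/(8D³N_a) = (81.7×10³)(1.98⁴)/(8·14.0³·7) = 8.1717 N/mm
U = ½kδ² = 0.5 × 8.1717 × 34.6² = 4891.4 N·mm = 4.8914 J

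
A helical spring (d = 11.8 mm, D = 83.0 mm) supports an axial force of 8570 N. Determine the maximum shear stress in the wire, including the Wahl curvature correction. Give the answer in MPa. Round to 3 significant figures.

1340 MPa

Spring index C = D/d = 83.0/11.8 = 7.0339
K_W = (4C−1)/(4C−4) + 0.615/C = 27.136/24.136 + 0.0874 = 1.2117
τ₀ = 8FD/(πd³) = 8·8570·83.0/(π·11.8³) = 5.69048e+06/5161.7 = 1102.4 MPa
τ_max = K·τ₀ = 1.2117 × 1102.4 = 1335.9 MPa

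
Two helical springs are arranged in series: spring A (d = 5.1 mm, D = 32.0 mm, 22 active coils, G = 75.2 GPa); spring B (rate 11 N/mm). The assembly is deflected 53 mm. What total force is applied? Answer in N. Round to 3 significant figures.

k_A = Gd⁴/(8D³N_a) = (75.2×10³)(5.1⁴)/(8·32.0³·22) = 8.8214 N/mm
Series: 1/k_eq = 1/8.8214 + 1/11 = 0.20427; k_eq = 4.8955 N/mm
F = k_eq·δ = 4.8955·53 = 259.46 N

259 N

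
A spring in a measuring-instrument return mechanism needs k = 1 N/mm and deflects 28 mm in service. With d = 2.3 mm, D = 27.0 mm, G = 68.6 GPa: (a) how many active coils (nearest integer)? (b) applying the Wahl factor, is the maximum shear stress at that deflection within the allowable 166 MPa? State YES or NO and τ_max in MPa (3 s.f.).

N_a = Gd⁴/(8D³k) = (68.6×10³)(2.3⁴)/(8·27.0³·1) = 12.19 → N_a = 12
Actual rate k = Gd⁴/(8D³·12) = 1.016 N/mm
Working load F = kδ = 1.016·28 = 28.447 N
C = 27.0/2.3 = 11.7391; K_W = (4C−1)/(4C−4)+0.615/C = 1.1222
τ_max = K_W·8FD/(πd³) = 1.1222·160.75 = 180.4 MPa
τ_max > 166 MPa → exceeds allowable

(a) 12 coils; (b) NO, τ_max = 180 MPa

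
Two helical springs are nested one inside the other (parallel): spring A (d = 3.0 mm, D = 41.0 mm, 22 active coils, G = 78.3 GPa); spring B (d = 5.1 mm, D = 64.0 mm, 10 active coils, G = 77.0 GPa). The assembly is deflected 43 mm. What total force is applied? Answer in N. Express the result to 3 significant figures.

129 N

k_A = Gd⁴/(8D³N_a) = (78.3×10³)(3.0⁴)/(8·41.0³·22) = 0.52286 N/mm
k_B = Gd⁴/(8D³N_a) = (77.0×10³)(5.1⁴)/(8·64.0³·10) = 2.4839 N/mm
Parallel: k_eq = 0.52286 + 2.4839 = 3.0068 N/mm
F = k_eq·δ = 3.0068·43 = 129.29 N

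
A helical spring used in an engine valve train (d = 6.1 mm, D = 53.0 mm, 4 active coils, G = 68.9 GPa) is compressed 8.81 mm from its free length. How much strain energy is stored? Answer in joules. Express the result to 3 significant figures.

k = Gd⁴/(8D³N_a) = (68.9×10³)(6.1⁴)/(8·53.0³·4) = 20.024 N/mm
U = ½kδ² = 0.5 × 20.024 × 8.81² = 777.11 N·mm = 0.77711 J

0.777 J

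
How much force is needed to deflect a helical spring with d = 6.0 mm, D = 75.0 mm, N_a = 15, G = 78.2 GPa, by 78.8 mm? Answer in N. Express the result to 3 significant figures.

k = Gd⁴/(8D³N_a) = (78.2×10³)(6.0⁴)/(8·75.0³·15) = 2.0019 N/mm
F = k·δ = 2.0019 × 78.8 = 157.75 N

158 N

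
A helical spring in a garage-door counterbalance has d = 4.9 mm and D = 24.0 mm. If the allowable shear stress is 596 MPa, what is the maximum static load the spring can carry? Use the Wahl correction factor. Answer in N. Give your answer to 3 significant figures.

C = D/d = 24.0/4.9 = 4.8980
K_W = (4C−1)/(4C−4) + 0.615/C = 18.592/15.592 + 0.1256 = 1.3180
τ_max = K·8FD/(πd³) → F_max = τ_allow·πd³/(8DK)
F_max = 596·π·4.9³/(8·24.0·1.3180) = 2.2028e+05/253.05 = 870.52 N

871 N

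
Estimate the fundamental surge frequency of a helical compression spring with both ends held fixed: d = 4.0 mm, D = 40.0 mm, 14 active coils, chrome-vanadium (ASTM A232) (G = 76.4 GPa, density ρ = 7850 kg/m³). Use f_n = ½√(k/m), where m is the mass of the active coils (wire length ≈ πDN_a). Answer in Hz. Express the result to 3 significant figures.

62.7 Hz

k = Gd⁴/(8D³N_a) = (76.4×10³)(4.0⁴)/(8·40.0³·14) = 2.7286 N/mm = 2728.6 N/m
Wire length L = πDN_a = π·40.0·14 = 1759.3 mm
m = ρ·(πd²/4)·L = 7850 × 12.566×10⁻⁶ m² × 1.7593 m = 0.17355 kg
f_n = ½√(k/m) = 0.5·√(2728.6/0.17355) = 0.5·√(15722) = 62.694 Hz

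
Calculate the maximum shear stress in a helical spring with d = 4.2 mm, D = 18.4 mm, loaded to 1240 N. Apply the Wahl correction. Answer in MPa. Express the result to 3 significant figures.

Spring index C = D/d = 18.4/4.2 = 4.3810
K_W = (4C−1)/(4C−4) + 0.615/C = 16.524/13.524 + 0.1404 = 1.3622
τ₀ = 8FD/(πd³) = 8·1240·18.4/(π·4.2³) = 182528/232.75 = 784.21 MPa
τ_max = K·τ₀ = 1.3622 × 784.21 = 1068.3 MPa

1070 MPa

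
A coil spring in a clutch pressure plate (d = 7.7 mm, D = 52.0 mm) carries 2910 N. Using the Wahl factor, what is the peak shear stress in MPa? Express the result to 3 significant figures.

1030 MPa

Spring index C = D/d = 52.0/7.7 = 6.7532
K_W = (4C−1)/(4C−4) + 0.615/C = 26.013/23.013 + 0.0911 = 1.2214
τ₀ = 8FD/(πd³) = 8·2910·52.0/(π·7.7³) = 1.21056e+06/1434.2 = 844.04 MPa
τ_max = K·τ₀ = 1.2214 × 844.04 = 1030.9 MPa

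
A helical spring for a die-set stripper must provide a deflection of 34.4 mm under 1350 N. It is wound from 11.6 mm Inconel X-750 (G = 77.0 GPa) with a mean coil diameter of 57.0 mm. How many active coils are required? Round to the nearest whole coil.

Required rate k = F/δ = 1350/34.4 = 39.244 N/mm
N_a = Gd⁴/(8D³k) = (77.0×10³ × 11.6⁴)/(8 × 57.0³ × 39.244)
    = 1.39419e+09 / 5.8142e+07 = 23.98 → 24 coils

24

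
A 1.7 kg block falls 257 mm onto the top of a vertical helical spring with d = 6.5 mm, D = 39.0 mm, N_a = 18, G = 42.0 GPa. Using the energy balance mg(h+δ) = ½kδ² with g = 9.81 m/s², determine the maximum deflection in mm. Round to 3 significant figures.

k = Gd⁴/(8D³N_a) = (42.0×10³)(6.5⁴)/(8·39.0³·18) = 8.777 N/mm
W = mg = 1.7 × 9.81 = 16.677 N
½kδ² − Wδ − Wh = 0 → δ = (W + √(W² + 2kWh))/k
δ = (16.677 + √(278.12 + 75236.3))/8.777 = (16.677 + 274.8)/8.777 = 33.209 mm

33.2 mm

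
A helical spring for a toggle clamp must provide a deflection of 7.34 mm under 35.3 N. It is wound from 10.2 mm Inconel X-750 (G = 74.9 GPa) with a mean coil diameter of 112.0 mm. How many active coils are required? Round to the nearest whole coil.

Required rate k = F/δ = 35.3/7.34 = 4.8093 N/mm
N_a = Gd⁴/(8D³k) = (74.9×10³ × 10.2⁴)/(8 × 112.0³ × 4.8093)
    = 8.10742e+08 / 5.40534e+07 = 15 → 15 coils

15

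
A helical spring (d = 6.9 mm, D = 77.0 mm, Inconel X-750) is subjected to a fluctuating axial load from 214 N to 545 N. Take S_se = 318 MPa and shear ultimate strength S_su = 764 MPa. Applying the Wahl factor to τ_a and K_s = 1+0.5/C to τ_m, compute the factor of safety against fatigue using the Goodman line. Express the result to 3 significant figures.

1.51

C = D/d = 77.0/6.9 = 11.1594; K_W = (4C−1)/(4C−4)+0.615/C = 1.1289; K_s = 1+0.5/C = 1.0448
F_a = (F_max−F_min)/2 = 165.5 N; F_m = (F_max+F_min)/2 = 379.5 N
τ_a = K_W·8F_aD/(πd³) = 1.1289 × 98.783 = 111.52 MPa
τ_m = K_s·8F_mD/(πd³) = 1.0448 × 226.51 = 236.66 MPa
Goodman: 1/n_f = τ_a/S_se + τ_m/S_su = 111.52/318 + 236.66/764 = 0.35069 + 0.30977 = 0.66046
n_f = 1/0.66046 = 1.514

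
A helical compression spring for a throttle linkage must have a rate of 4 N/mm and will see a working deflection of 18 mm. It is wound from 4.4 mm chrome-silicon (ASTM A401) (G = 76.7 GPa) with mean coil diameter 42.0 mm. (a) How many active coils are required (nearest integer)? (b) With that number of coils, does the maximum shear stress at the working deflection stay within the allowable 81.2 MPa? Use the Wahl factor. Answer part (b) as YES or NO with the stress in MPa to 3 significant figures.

(a) 12 coils; (b) NO, τ_max = 105 MPa

N_a = Gd⁴/(8D³k) = (76.7×10³)(4.4⁴)/(8·42.0³·4) = 12.13 → N_a = 12
Actual rate k = Gd⁴/(8D³·12) = 4.0419 N/mm
Working load F = kδ = 4.0419·18 = 72.754 N
C = 42.0/4.4 = 9.5455; K_W = (4C−1)/(4C−4)+0.615/C = 1.1522
τ_max = K_W·8FD/(πd³) = 1.1522·91.346 = 105.25 MPa
τ_max > 81.2 MPa → exceeds allowable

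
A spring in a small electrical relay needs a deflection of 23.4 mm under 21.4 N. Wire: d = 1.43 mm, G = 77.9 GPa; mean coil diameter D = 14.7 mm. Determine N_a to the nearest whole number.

14

Required rate k = F/δ = 21.4/23.4 = 0.91453 N/mm
N_a = Gd⁴/(8D³k) = (77.9×10³ × 1.43⁴)/(8 × 14.7³ × 0.91453)
    = 325748 / 23240.2 = 14.02 → 14 coils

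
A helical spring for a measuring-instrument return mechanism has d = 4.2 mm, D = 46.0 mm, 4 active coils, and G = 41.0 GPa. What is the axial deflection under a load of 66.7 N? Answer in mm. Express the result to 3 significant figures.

k = Gd⁴/(8D³N_a) = (41.0×10³)(4.2⁴)/(8·46.0³·4) = 4.096 N/mm
δ = F/k = 66.7 / 4.096 = 16.284 mm

16.3 mm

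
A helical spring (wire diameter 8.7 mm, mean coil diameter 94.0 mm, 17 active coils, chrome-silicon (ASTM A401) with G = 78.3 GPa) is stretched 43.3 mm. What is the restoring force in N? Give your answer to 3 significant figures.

172 N

k = Gd⁴/(8D³N_a) = (78.3×10³)(8.7⁴)/(8·94.0³·17) = 3.9712 N/mm
F = k·δ = 3.9712 × 43.3 = 171.95 N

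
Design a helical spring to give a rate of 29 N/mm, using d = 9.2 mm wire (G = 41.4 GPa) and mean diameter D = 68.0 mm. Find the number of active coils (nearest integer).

4

N_a = Gd⁴/(8D³k) = (41.4×10³ × 9.2⁴)/(8 × 68.0³ × 29)
    = 2.96587e+08 / 7.29482e+07 = 4.066 → 4 coils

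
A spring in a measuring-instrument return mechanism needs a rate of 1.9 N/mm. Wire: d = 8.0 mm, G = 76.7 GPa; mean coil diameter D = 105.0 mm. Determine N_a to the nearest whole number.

N_a = Gd⁴/(8D³k) = (76.7×10³ × 8.0⁴)/(8 × 105.0³ × 1.9)
    = 3.14163e+08 / 1.75959e+07 = 17.85 → 18 coils

18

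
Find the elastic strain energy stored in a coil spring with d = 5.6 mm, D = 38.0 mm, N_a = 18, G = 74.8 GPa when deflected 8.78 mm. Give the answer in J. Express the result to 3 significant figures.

0.359 J

k = Gd⁴/(8D³N_a) = (74.8×10³)(5.6⁴)/(8·38.0³·18) = 9.3098 N/mm
U = ½kδ² = 0.5 × 9.3098 × 8.78² = 358.84 N·mm = 0.35884 J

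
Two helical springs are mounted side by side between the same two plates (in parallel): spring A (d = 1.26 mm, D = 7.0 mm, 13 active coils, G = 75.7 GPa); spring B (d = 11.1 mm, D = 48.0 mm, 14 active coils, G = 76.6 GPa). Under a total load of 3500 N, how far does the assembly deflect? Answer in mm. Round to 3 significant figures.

35.3 mm

k_A = Gd⁴/(8D³N_a) = (75.7×10³)(1.26⁴)/(8·7.0³·13) = 5.3487 N/mm
k_B = Gd⁴/(8D³N_a) = (76.6×10³)(11.1⁴)/(8·48.0³·14) = 93.881 N/mm
Parallel: k_eq = 5.3487 + 93.881 = 99.23 N/mm
δ = F/k_eq = 3500/99.23 = 35.272 mm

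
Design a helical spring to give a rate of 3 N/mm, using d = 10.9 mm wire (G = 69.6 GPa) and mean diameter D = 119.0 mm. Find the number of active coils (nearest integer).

N_a = Gd⁴/(8D³k) = (69.6×10³ × 10.9⁴)/(8 × 119.0³ × 3)
    = 9.82461e+08 / 4.04438e+07 = 24.29 → 24 coils

24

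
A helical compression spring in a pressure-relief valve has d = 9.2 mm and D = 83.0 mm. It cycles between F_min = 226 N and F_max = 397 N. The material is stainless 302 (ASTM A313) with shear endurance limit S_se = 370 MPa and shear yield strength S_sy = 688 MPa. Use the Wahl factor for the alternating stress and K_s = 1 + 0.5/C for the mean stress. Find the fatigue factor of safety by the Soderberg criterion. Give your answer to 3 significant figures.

C = D/d = 83.0/9.2 = 9.0217; K_W = (4C−1)/(4C−4)+0.615/C = 1.1617; K_s = 1+0.5/C = 1.0554
F_a = (F_max−F_min)/2 = 85.5 N; F_m = (F_max+F_min)/2 = 311.5 N
τ_a = K_W·8F_aD/(πd³) = 1.1617 × 23.207 = 26.959 MPa
τ_m = K_s·8F_mD/(πd³) = 1.0554 × 84.55 = 89.236 MPa
Soderberg: 1/n_f = τ_a/S_se + τ_m/S_sy = 26.959/370 + 89.236/688 = 0.07286 + 0.12970 = 0.20256
n_f = 1/0.20256 = 4.937

4.94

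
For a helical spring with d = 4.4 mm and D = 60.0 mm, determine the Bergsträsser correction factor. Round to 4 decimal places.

C = D/d = 60.0/4.4 = 13.6364
K_B = (4C+2)/(4C−3) = 56.545/51.545 = 1.0970

1.0970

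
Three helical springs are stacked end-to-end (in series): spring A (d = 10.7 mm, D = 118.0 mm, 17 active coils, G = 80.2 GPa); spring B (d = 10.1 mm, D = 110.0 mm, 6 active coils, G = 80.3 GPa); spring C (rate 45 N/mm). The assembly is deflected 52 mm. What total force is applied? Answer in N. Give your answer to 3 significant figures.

167 N

k_A = Gd⁴/(8D³N_a) = (80.2×10³)(10.7⁴)/(8·118.0³·17) = 4.7046 N/mm
k_B = Gd⁴/(8D³N_a) = (80.3×10³)(10.1⁴)/(8·110.0³·6) = 13.079 N/mm
Series: 1/k_eq = 1/4.7046 + 1/13.079 + 1/45 = 0.31124; k_eq = 3.213 N/mm
F = k_eq·δ = 3.213·52 = 167.08 N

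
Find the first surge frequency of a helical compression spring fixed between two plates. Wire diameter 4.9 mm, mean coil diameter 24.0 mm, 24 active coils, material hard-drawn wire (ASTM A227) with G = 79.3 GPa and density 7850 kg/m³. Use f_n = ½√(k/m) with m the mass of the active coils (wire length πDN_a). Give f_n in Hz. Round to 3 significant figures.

k = Gd⁴/(8D³N_a) = (79.3×10³)(4.9⁴)/(8·24.0³·24) = 17.224 N/mm = 17224 N/m
Wire length L = πDN_a = π·24.0·24 = 1809.6 mm
m = ρ·(πd²/4)·L = 7850 × 18.857×10⁻⁶ m² × 1.8096 m = 0.26787 kg
f_n = ½√(k/m) = 0.5·√(17224/0.26787) = 0.5·√(64298) = 126.79 Hz

127 Hz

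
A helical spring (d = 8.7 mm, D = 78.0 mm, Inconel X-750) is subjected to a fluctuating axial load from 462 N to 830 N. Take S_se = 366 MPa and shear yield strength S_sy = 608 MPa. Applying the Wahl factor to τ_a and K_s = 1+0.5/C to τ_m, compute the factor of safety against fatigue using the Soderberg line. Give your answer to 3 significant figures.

1.94

C = D/d = 78.0/8.7 = 8.9655; K_W = (4C−1)/(4C−4)+0.615/C = 1.1628; K_s = 1+0.5/C = 1.0558
F_a = (F_max−F_min)/2 = 184 N; F_m = (F_max+F_min)/2 = 646 N
τ_a = K_W·8F_aD/(πd³) = 1.1628 × 55.5 = 64.533 MPa
τ_m = K_s·8F_mD/(πd³) = 1.0558 × 194.85 = 205.72 MPa
Soderberg: 1/n_f = τ_a/S_se + τ_m/S_sy = 64.533/366 + 205.72/608 = 0.17632 + 0.33836 = 0.51468
n_f = 1/0.51468 = 1.943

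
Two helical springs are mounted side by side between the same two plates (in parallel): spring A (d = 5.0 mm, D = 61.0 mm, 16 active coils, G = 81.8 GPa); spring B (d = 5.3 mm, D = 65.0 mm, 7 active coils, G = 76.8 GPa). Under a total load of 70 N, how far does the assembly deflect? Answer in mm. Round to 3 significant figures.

k_A = Gd⁴/(8D³N_a) = (81.8×10³)(5.0⁴)/(8·61.0³·16) = 1.7597 N/mm
k_B = Gd⁴/(8D³N_a) = (76.8×10³)(5.3⁴)/(8·65.0³·7) = 3.9404 N/mm
Parallel: k_eq = 1.7597 + 3.9404 = 5.7 N/mm
δ = F/k_eq = 70/5.7 = 12.281 mm

12.3 mm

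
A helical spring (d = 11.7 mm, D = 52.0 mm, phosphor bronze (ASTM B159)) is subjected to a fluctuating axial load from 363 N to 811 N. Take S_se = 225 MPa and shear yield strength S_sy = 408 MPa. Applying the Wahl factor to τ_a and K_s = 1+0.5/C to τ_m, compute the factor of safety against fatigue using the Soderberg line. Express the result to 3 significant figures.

C = D/d = 52.0/11.7 = 4.4444; K_W = (4C−1)/(4C−4)+0.615/C = 1.3561; K_s = 1+0.5/C = 1.1125
F_a = (F_max−F_min)/2 = 224 N; F_m = (F_max+F_min)/2 = 587 N
τ_a = K_W·8F_aD/(πd³) = 1.3561 × 18.52 = 25.115 MPa
τ_m = K_s·8F_mD/(πd³) = 1.1125 × 48.532 = 53.991 MPa
Soderberg: 1/n_f = τ_a/S_se + τ_m/S_sy = 25.115/225 + 53.991/408 = 0.11162 + 0.13233 = 0.24395
n_f = 1/0.24395 = 4.099

4.10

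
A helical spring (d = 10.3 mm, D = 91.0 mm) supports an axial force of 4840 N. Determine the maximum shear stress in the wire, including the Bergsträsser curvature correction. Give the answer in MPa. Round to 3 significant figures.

Spring index C = D/d = 91.0/10.3 = 8.8350
K_B = (4C+2)/(4C−3) = 37.340/32.340 = 1.1546
τ₀ = 8FD/(πd³) = 8·4840·91.0/(π·10.3³) = 3.52352e+06/3432.9 = 1026.4 MPa
τ_max = K·τ₀ = 1.1546 × 1026.4 = 1185.1 MPa

1190 MPa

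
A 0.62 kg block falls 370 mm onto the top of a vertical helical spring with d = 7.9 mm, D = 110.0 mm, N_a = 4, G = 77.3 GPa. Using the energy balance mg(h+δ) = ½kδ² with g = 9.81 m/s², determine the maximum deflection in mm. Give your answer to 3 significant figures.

26.1 mm

k = Gd⁴/(8D³N_a) = (77.3×10³)(7.9⁴)/(8·110.0³·4) = 7.069 N/mm
W = mg = 0.62 × 9.81 = 6.0822 N
½kδ² − Wδ − Wh = 0 → δ = (W + √(W² + 2kWh))/k
δ = (6.0822 + √(36.993 + 31816.5))/7.069 = (6.0822 + 178.48)/7.069 = 26.108 mm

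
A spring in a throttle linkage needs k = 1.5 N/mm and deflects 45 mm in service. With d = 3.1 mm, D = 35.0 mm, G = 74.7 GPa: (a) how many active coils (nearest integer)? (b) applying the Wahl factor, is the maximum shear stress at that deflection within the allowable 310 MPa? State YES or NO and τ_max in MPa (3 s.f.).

N_a = Gd⁴/(8D³k) = (74.7×10³)(3.1⁴)/(8·35.0³·1.5) = 13.41 → N_a = 13
Actual rate k = Gd⁴/(8D³·13) = 1.5471 N/mm
Working load F = kδ = 1.5471·45 = 69.621 N
C = 35.0/3.1 = 11.2903; K_W = (4C−1)/(4C−4)+0.615/C = 1.1274
τ_max = K_W·8FD/(πd³) = 1.1274·208.29 = 234.82 MPa
τ_max ≤ 310 MPa → acceptable

(a) 13 coils; (b) YES, τ_max = 235 MPa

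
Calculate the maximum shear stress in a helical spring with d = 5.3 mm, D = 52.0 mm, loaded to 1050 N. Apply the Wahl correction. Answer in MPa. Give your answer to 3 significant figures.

Spring index C = D/d = 52.0/5.3 = 9.8113
K_W = (4C−1)/(4C−4) + 0.615/C = 38.245/35.245 + 0.0627 = 1.1478
τ₀ = 8FD/(πd³) = 8·1050·52.0/(π·5.3³) = 436800/467.71 = 933.91 MPa
τ_max = K·τ₀ = 1.1478 × 933.91 = 1071.9 MPa

1070 MPa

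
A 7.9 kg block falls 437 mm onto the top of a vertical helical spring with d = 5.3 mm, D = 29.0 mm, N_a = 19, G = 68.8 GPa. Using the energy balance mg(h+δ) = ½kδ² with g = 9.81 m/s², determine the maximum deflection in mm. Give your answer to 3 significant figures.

73.5 mm

k = Gd⁴/(8D³N_a) = (68.8×10³)(5.3⁴)/(8·29.0³·19) = 14.644 N/mm
W = mg = 7.9 × 9.81 = 77.499 N
½kδ² − Wδ − Wh = 0 → δ = (W + √(W² + 2kWh))/k
δ = (77.499 + √(6006.1 + 991886))/14.644 = (77.499 + 998.95)/14.644 = 73.508 mm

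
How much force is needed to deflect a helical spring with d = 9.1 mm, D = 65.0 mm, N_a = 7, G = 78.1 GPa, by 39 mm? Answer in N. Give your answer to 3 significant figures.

k = Gd⁴/(8D³N_a) = (78.1×10³)(9.1⁴)/(8·65.0³·7) = 34.825 N/mm
F = k·δ = 34.825 × 39 = 1358.2 N

1360 N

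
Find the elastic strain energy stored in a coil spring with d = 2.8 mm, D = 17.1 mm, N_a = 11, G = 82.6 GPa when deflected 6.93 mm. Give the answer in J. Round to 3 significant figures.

0.277 J

k = Gd⁴/(8D³N_a) = (82.6×10³)(2.8⁴)/(8·17.1³·11) = 11.538 N/mm
U = ½kδ² = 0.5 × 11.538 × 6.93² = 277.06 N·mm = 0.27706 J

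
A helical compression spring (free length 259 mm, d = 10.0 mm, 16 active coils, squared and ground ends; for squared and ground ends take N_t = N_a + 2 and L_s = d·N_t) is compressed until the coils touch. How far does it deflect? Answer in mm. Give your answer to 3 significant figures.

N_t = 18; L_s = 10.0·18 = 180 mm
δ_solid = L₀ − L_s = 259 − 180 = 79 mm

79.0 mm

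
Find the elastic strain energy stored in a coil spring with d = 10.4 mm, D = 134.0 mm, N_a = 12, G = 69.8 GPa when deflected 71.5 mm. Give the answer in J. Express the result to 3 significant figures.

k = Gd⁴/(8D³N_a) = (69.8×10³)(10.4⁴)/(8·134.0³·12) = 3.5351 N/mm
U = ½kδ² = 0.5 × 3.5351 × 71.5² = 9036.2 N·mm = 9.0362 J

9.04 J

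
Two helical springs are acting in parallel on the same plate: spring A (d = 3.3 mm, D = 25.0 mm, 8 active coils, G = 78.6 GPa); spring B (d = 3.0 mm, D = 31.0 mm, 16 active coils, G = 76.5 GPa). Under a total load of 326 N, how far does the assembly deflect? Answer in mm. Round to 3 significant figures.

29.8 mm

k_A = Gd⁴/(8D³N_a) = (78.6×10³)(3.3⁴)/(8·25.0³·8) = 9.3213 N/mm
k_B = Gd⁴/(8D³N_a) = (76.5×10³)(3.0⁴)/(8·31.0³·16) = 1.625 N/mm
Parallel: k_eq = 9.3213 + 1.625 = 10.946 N/mm
δ = F/k_eq = 326/10.946 = 29.782 mm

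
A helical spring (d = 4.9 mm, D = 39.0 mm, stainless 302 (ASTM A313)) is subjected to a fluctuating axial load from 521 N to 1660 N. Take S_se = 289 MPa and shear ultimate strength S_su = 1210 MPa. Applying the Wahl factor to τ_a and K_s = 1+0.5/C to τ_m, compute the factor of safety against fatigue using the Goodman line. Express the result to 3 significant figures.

0.360

C = D/d = 39.0/4.9 = 7.9592; K_W = (4C−1)/(4C−4)+0.615/C = 1.1850; K_s = 1+0.5/C = 1.0628
F_a = (F_max−F_min)/2 = 569.5 N; F_m = (F_max+F_min)/2 = 1090.5 N
τ_a = K_W·8F_aD/(πd³) = 1.1850 × 480.74 = 569.7 MPa
τ_m = K_s·8F_mD/(πd³) = 1.0628 × 920.54 = 978.37 MPa
Goodman: 1/n_f = τ_a/S_se + τ_m/S_su = 569.7/289 + 978.37/1210 = 1.97127 + 0.80857 = 2.7798
n_f = 1/2.7798 = 0.3597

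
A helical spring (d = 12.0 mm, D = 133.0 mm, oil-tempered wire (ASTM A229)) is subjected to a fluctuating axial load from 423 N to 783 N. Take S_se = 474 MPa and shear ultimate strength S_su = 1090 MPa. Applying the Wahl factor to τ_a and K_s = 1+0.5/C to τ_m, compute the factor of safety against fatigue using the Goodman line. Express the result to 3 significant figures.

5.07

C = D/d = 133.0/12.0 = 11.0833; K_W = (4C−1)/(4C−4)+0.615/C = 1.1299; K_s = 1+0.5/C = 1.0451
F_a = (F_max−F_min)/2 = 180 N; F_m = (F_max+F_min)/2 = 603 N
τ_a = K_W·8F_aD/(πd³) = 1.1299 × 35.279 = 39.861 MPa
τ_m = K_s·8F_mD/(πd³) = 1.0451 × 118.19 = 123.52 MPa
Goodman: 1/n_f = τ_a/S_se + τ_m/S_su = 39.861/474 + 123.52/1090 = 0.08410 + 0.11332 = 0.19741
n_f = 1/0.19741 = 5.066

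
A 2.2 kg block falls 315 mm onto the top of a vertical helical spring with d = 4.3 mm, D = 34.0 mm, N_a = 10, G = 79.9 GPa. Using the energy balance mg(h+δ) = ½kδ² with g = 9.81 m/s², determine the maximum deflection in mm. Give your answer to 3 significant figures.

42.1 mm

k = Gd⁴/(8D³N_a) = (79.9×10³)(4.3⁴)/(8·34.0³·10) = 8.6875 N/mm
W = mg = 2.2 × 9.81 = 21.582 N
½kδ² − Wδ − Wh = 0 → δ = (W + √(W² + 2kWh))/k
δ = (21.582 + √(465.78 + 118121))/8.6875 = (21.582 + 344.36)/8.6875 = 42.123 mm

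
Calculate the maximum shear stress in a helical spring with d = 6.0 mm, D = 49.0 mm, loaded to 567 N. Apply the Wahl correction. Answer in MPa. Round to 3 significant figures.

386 MPa

Spring index C = D/d = 49.0/6.0 = 8.1667
K_W = (4C−1)/(4C−4) + 0.615/C = 31.667/28.667 + 0.0753 = 1.1800
τ₀ = 8FD/(πd³) = 8·567·49.0/(π·6.0³) = 222264/678.58 = 327.54 MPa
τ_max = K·τ₀ = 1.1800 × 327.54 = 386.48 MPa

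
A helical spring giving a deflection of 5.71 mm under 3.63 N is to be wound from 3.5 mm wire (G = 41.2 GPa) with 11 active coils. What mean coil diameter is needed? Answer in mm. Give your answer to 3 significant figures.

Required rate k = F/δ = 3.63/5.71 = 0.63573 N/mm
D = (Gd⁴/(8N_a·k))^(1/3) = (41.2×10³·3.5⁴/(8·11·0.63573))^(1/3)
  = (110514)^(1/3) = 47.9887 mm

48.0 mm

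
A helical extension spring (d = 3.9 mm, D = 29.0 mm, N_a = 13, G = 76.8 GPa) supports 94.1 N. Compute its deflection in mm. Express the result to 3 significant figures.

k = Gd⁴/(8D³N_a) = (76.8×10³)(3.9⁴)/(8·29.0³·13) = 7.0047 N/mm
δ = F/k = 94.1 / 7.0047 = 13.434 mm

13.4 mm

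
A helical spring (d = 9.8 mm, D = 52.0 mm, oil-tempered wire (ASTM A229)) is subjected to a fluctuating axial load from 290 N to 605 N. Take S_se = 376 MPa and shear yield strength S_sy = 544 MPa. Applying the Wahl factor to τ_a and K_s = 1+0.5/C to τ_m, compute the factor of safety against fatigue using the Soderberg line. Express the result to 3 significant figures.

4.93

C = D/d = 52.0/9.8 = 5.3061; K_W = (4C−1)/(4C−4)+0.615/C = 1.2901; K_s = 1+0.5/C = 1.0942
F_a = (F_max−F_min)/2 = 157.5 N; F_m = (F_max+F_min)/2 = 447.5 N
τ_a = K_W·8F_aD/(πd³) = 1.2901 × 22.159 = 28.586 MPa
τ_m = K_s·8F_mD/(πd³) = 1.0942 × 62.959 = 68.892 MPa
Soderberg: 1/n_f = τ_a/S_se + τ_m/S_sy = 28.586/376 + 68.892/544 = 0.07603 + 0.12664 = 0.20267
n_f = 1/0.20267 = 4.934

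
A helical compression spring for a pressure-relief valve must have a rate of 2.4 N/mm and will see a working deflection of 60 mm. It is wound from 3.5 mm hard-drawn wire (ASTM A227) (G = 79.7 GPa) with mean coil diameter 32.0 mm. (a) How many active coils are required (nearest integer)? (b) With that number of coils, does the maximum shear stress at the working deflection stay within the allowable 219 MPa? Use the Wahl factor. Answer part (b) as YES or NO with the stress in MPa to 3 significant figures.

(a) 19 coils; (b) NO, τ_max = 317 MPa

N_a = Gd⁴/(8D³k) = (79.7×10³)(3.5⁴)/(8·32.0³·2.4) = 19.01 → N_a = 19
Actual rate k = Gd⁴/(8D³·19) = 2.4012 N/mm
Working load F = kδ = 2.4012·60 = 144.07 N
C = 32.0/3.5 = 9.1429; K_W = (4C−1)/(4C−4)+0.615/C = 1.1594
τ_max = K_W·8FD/(πd³) = 1.1594·273.83 = 317.47 MPa
τ_max > 219 MPa → exceeds allowable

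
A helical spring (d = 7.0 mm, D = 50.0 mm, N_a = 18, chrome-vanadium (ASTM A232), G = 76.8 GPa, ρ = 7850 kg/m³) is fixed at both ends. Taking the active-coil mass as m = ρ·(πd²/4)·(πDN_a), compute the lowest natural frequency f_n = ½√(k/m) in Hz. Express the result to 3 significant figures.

54.8 Hz

k = Gd⁴/(8D³N_a) = (76.8×10³)(7.0⁴)/(8·50.0³·18) = 10.244 N/mm = 10244 N/m
Wire length L = πDN_a = π·50.0·18 = 2827.4 mm
m = ρ·(πd²/4)·L = 7850 × 38.485×10⁻⁶ m² × 2.8274 m = 0.85418 kg
f_n = ½√(k/m) = 0.5·√(10244/0.85418) = 0.5·√(11993) = 54.757 Hz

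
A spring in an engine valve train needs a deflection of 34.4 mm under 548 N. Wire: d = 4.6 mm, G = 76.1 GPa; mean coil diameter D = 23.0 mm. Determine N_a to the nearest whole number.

22

Required rate k = F/δ = 548/34.4 = 15.93 N/mm
N_a = Gd⁴/(8D³k) = (76.1×10³ × 4.6⁴)/(8 × 23.0³ × 15.93)
    = 3.40734e+07 / 1.55059e+06 = 21.97 → 22 coils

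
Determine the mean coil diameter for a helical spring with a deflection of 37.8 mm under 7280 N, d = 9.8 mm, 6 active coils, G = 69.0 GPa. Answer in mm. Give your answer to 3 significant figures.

Required rate k = F/δ = 7280/37.8 = 192.59 N/mm
D = (Gd⁴/(8N_a·k))^(1/3) = (69.0×10³·9.8⁴/(8·6·192.59))^(1/3)
  = (68845)^(1/3) = 40.9849 mm

41.0 mm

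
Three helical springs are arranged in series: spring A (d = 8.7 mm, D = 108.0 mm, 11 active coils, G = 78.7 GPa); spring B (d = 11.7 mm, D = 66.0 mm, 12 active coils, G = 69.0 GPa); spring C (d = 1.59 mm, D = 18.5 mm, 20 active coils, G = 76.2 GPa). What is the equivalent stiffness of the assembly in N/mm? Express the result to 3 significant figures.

k_A = Gd⁴/(8D³N_a) = (78.7×10³)(8.7⁴)/(8·108.0³·11) = 4.0672 N/mm
k_B = Gd⁴/(8D³N_a) = (69.0×10³)(11.7⁴)/(8·66.0³·12) = 46.848 N/mm
k_C = Gd⁴/(8D³N_a) = (76.2×10³)(1.59⁴)/(8·18.5³·20) = 0.48074 N/mm
Series: 1/k_eq = 1/4.0672 + 1/46.848 + 1/0.48074 = 2.3473; k_eq = 0.42601 N/mm

0.426 N/mm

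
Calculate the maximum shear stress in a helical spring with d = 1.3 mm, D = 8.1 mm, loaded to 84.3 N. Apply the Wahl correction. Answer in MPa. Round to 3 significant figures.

Spring index C = D/d = 8.1/1.3 = 6.2308
K_W = (4C−1)/(4C−4) + 0.615/C = 23.923/20.923 + 0.0987 = 1.2421
τ₀ = 8FD/(πd³) = 8·84.3·8.1/(π·1.3³) = 5462.64/6.9021 = 791.45 MPa
τ_max = K·τ₀ = 1.2421 × 791.45 = 983.05 MPa

983 MPa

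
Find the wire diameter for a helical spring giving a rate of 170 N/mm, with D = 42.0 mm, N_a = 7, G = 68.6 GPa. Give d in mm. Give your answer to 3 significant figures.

10.1 mm

d = (8D³N_a·k / G)^(1/4) = (8·42.0³·7·170 / (68.6×10³))^0.25
  = (10282)^0.25 = 10.0697 mm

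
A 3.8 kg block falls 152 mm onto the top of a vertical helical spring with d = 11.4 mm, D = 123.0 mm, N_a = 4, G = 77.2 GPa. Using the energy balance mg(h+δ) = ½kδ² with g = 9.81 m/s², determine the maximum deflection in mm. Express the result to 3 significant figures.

k = Gd⁴/(8D³N_a) = (77.2×10³)(11.4⁴)/(8·123.0³·4) = 21.896 N/mm
W = mg = 3.8 × 9.81 = 37.278 N
½kδ² − Wδ − Wh = 0 → δ = (W + √(W² + 2kWh))/k
δ = (37.278 + √(1389.6 + 248140))/21.896 = (37.278 + 499.53)/21.896 = 24.516 mm

24.5 mm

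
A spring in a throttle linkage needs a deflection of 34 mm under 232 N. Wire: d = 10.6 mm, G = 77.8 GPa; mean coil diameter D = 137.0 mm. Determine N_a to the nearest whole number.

7

Required rate k = F/δ = 232/34 = 6.8235 N/mm
N_a = Gd⁴/(8D³k) = (77.8×10³ × 10.6⁴)/(8 × 137.0³ × 6.8235)
    = 9.82207e+08 / 1.40366e+08 = 6.997 → 7 coils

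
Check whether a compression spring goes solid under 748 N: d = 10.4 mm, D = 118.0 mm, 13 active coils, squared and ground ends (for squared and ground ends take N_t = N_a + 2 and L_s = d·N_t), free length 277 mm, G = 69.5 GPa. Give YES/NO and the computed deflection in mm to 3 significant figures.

k = Gd⁴/(8D³N_a) = (69.5×10³)(10.4⁴)/(8·118.0³·13) = 4.7582 N/mm
N_t = 15; L_s = 10.4·15 = 156 mm; δ_solid = L₀ − L_s = 277 − 156 = 121 mm
δ = F/k = 748/4.7582 = 157.2 mm
δ ≥ δ_solid → spring goes solid

YES, δ = 157 mm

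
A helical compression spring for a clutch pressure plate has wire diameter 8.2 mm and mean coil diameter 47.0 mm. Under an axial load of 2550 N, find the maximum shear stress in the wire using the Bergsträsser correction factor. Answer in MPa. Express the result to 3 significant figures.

Spring index C = D/d = 47.0/8.2 = 5.7317
K_B = (4C+2)/(4C−3) = 24.927/19.927 = 1.2509
τ₀ = 8FD/(πd³) = 8·2550·47.0/(π·8.2³) = 958800/1732.2 = 553.52 MPa
τ_max = K·τ₀ = 1.2509 × 553.52 = 692.41 MPa

692 MPa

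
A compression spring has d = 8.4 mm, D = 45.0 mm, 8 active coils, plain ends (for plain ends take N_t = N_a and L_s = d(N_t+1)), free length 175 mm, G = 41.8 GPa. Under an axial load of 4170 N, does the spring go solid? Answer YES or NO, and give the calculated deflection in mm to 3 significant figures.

k = Gd⁴/(8D³N_a) = (41.8×10³)(8.4⁴)/(8·45.0³·8) = 35.684 N/mm
N_t = 8; L_s = 8.4·9 = 75.6 mm; δ_solid = L₀ − L_s = 175 − 75.6 = 99.4 mm
δ = F/k = 4170/35.684 = 116.86 mm
δ ≥ δ_solid → spring goes solid

YES, δ = 117 mm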